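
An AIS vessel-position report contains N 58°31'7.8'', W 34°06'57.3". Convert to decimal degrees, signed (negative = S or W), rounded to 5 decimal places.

φ: 31′ + 7.8″ = 31.13000′; 58 + 31.13000/60 = 58.518833
N → positive
Longitude: 34 + 6/60 + 57.3/3600 = 34.115917
W ⇒ negate

58.51883, -34.11592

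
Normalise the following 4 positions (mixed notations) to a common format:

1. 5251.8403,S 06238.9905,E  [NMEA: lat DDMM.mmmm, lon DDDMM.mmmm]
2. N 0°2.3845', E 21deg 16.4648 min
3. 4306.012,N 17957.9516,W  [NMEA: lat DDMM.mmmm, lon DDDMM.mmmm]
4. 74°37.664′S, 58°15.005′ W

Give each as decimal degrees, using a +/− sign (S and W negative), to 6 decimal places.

Point 1:
  Latitude: degrees = first 2 digits = 52, minutes = 51.8403; 52 + 51.8403/60 = 52.8640050
  hemisphere S, so the sign is −
  Lon: degrees = first 3 digits = 62, minutes = 38.9905; 62 + 38.9905/60 = 62.6498417
  E → positive
Point 2:
  Lat: 2.3845′ = 0.039742°; total 0.0397417
  N → positive
  Longitude: 16.4648′ = 0.274413°; total 21.2744133
  E ⇒ keep positive
Point 3:
  φ: degrees = first 2 digits = 43, minutes = 6.012; 43 + 6.012/60 = 43.1002000
  N ⇒ keep positive
  λ: split at 3 digits → 179° and 57.9516′; 179 + 57.9516/60 = 179.9658600
  W → negative
Point 4:
  Lat: 74 + 37.664/60 = 74.6277333
  S → negative
  Longitude: 58 + 15.005/60 = 58.2500833
  W ⇒ negate

1. -52.864005, 62.649842
2. 0.039742, 21.274413
3. 43.100200, -179.965860
4. -74.627733, -58.250083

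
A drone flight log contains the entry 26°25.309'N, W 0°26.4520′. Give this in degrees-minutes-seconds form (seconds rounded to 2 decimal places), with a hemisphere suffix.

26°25′18.54″ N, 0°26′27.12″ W

Latitude: 25.30900′ → 25′ and 0.30900 × 60 = 18.5400″
λ: fractional minutes 0.45200 × 60 = 27.1200″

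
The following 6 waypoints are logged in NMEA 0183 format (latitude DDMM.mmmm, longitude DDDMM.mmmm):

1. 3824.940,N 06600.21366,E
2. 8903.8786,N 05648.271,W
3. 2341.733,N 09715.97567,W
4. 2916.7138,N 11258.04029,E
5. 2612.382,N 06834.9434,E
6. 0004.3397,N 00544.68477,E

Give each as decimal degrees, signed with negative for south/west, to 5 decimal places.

1. 38.41567, 66.00356
2. 89.06464, -56.80452
3. 23.69555, -97.26626
4. 29.27856, 112.96734
5. 26.20637, 68.58239
6. 0.07233, 5.74475

Point 1:
  φ: split at 2 digits → 38° and 24.94′; 38 + 24.94/60 = 38.415667
  N → positive
  Lon: split at 3 digits → 066° and 0.21366′; 66 + 0.21366/60 = 66.003561
  E ⇒ keep positive
Point 2:
  Lat: split at 2 digits → 89° and 3.8786′; 89 + 3.8786/60 = 89.064643
  N → positive
  Longitude: split at 3 digits → 056° and 48.271′; 56 + 48.271/60 = 56.804517
  W ⇒ negate
Point 3:
  Latitude: split at 2 digits → 23° and 41.733′; 23 + 41.733/60 = 23.695550
  N → positive
  Longitude: split at 3 digits → 097° and 15.97567′; 97 + 15.97567/60 = 97.266261
  hemisphere W, so the sign is −
Point 4:
  φ: split at 2 digits → 29° and 16.7138′; 29 + 16.7138/60 = 29.278563
  N → positive
  Lon: degrees = first 3 digits = 112, minutes = 58.04029; 112 + 58.04029/60 = 112.967338
  E ⇒ keep positive
Point 5:
  Lat: split at 2 digits → 26° and 12.382′; 26 + 12.382/60 = 26.206367
  N ⇒ keep positive
  Lon: split at 3 digits → 068° and 34.9434′; 68 + 34.9434/60 = 68.582390
  E ⇒ keep positive
Point 6:
  Latitude: split at 2 digits → 00° and 4.3397′; 0 + 4.3397/60 = 0.072328
  N ⇒ keep positive
  Lon: split at 3 digits → 005° and 44.68477′; 5 + 44.68477/60 = 5.744746
  E ⇒ keep positive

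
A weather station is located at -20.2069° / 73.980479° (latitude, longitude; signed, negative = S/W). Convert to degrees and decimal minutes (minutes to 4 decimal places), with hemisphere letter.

Latitude is negative → S; |value| = 20.206900
φ: fractional part 0.206900 → 12.414000 minutes
λ: fractional part 0.980479 → 58.828740 minutes

20° 12.4140′ S, 73° 58.8287′ E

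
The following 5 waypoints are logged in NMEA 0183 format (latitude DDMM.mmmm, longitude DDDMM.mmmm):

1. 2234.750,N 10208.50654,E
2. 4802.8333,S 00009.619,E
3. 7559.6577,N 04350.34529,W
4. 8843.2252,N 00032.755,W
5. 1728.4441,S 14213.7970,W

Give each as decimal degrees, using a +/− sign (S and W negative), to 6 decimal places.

1. 22.579167, 102.141776
2. -48.047222, 0.160317
3. 75.994295, -43.839088
4. 88.720420, -0.545917
5. -17.474068, -142.229950

Point 1:
  φ: degrees = first 2 digits = 22, minutes = 34.75; 22 + 34.75/60 = 22.5791667
  N ⇒ keep positive
  λ: split at 3 digits → 102° and 8.50654′; 102 + 8.50654/60 = 102.1417757
  E → positive
Point 2:
  Lat: split at 2 digits → 48° and 2.8333′; 48 + 2.8333/60 = 48.0472217
  hemisphere S, so the sign is −
  Longitude: split at 3 digits → 000° and 9.619′; 0 + 9.619/60 = 0.1603167
  E → positive
Point 3:
  Latitude: split at 2 digits → 75° and 59.6577′; 75 + 59.6577/60 = 75.9942950
  N → positive
  Longitude: degrees = first 3 digits = 43, minutes = 50.34529; 43 + 50.34529/60 = 43.8390882
  hemisphere W, so the sign is −
Point 4:
  φ: split at 2 digits → 88° and 43.2252′; 88 + 43.2252/60 = 88.7204200
  N ⇒ keep positive
  λ: degrees = first 3 digits = 0, minutes = 32.755; 0 + 32.755/60 = 0.5459167
  W → negative
Point 5:
  φ: degrees = first 2 digits = 17, minutes = 28.4441; 17 + 28.4441/60 = 17.4740683
  hemisphere S, so the sign is −
  λ: split at 3 digits → 142° and 13.797′; 142 + 13.797/60 = 142.2299500
  W → negative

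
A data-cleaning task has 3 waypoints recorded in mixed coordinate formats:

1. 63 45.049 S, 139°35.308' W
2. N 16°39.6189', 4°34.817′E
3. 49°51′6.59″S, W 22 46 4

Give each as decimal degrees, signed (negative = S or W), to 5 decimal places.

1. -63.75082, -139.58847
2. 16.66032, 4.58028
3. -49.85183, -22.76778

Point 1:
  φ: 63 + 45.049/60 = 63.750817
  S → negative
  Lon: 35.308′ = 0.588467°; total 139.588467
  hemisphere W, so the sign is −
Point 2:
  Lat: 16 + 39.6189/60 = 16.660315
  N ⇒ keep positive
  Lon: 4 + 34.817/60 = 4.580283
  E ⇒ keep positive
Point 3:
  φ: 49° + 51/60 + 6.59/3600 = 49 + 0.850000 + 0.001831 = 49.851831
  hemisphere S, so the sign is −
  Longitude: 22 + 46/60 + 4/3600 = 22.767778
  hemisphere W, so the sign is −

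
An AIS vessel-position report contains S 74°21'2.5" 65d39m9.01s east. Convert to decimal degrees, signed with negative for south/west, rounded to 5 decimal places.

φ: 21′ + 2.5″ = 21.04167′; 74 + 21.04167/60 = 74.350694
S ⇒ negate
λ: 39′ + 9.01″ = 39.15017′; 65 + 39.15017/60 = 65.652503
E ⇒ keep positive

-74.35069, 65.65250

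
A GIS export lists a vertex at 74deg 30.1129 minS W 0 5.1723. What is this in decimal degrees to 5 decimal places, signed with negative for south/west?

-74.50188, -0.08621

Lat: 30.1129′ = 0.501882°; total 74.501882
hemisphere S, so the sign is −
Longitude: 5.1723′ = 0.086205°; total 0.086205
W ⇒ negate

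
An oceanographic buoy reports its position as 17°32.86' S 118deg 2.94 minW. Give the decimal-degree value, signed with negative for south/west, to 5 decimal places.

φ: 17 + 32.86/60 = 17.547667
S → negative
λ: 2.94′ = 0.049000°; total 118.049000
W ⇒ negate

-17.54767, -118.04900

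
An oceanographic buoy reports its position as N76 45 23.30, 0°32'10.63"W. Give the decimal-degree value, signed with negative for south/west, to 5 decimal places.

Latitude: 45′ + 23.3″ = 45.38833′; 76 + 45.38833/60 = 76.756472
N → positive
Lon: 32′ + 10.63″ = 32.17717′; 0 + 32.17717/60 = 0.536286
hemisphere W, so the sign is −

76.75647, -0.53629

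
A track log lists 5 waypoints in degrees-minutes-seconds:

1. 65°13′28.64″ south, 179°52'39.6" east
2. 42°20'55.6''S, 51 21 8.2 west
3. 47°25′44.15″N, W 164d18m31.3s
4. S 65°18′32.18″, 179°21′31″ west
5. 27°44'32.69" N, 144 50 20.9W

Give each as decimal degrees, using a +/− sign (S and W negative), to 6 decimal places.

1. -65.224622, 179.877667
2. -42.348778, -51.352278
3. 47.428931, -164.308694
4. -65.308939, -179.358611
5. 27.742414, -144.839139

Point 1:
  φ: 65 + 13/60 + 28.64/3600 = 65.2246222
  hemisphere S, so the sign is −
  λ: 52′ + 39.6″ = 52.66000′; 179 + 52.66000/60 = 179.8776667
  E → positive
Point 2:
  φ: 20′ + 55.6″ = 20.92667′; 42 + 20.92667/60 = 42.3487778
  S ⇒ negate
  Longitude: 21′ + 8.2″ = 21.13667′; 51 + 21.13667/60 = 51.3522778
  W ⇒ negate
Point 3:
  φ: 47° + 25/60 + 44.15/3600 = 47 + 0.416667 + 0.012264 = 47.4289306
  N ⇒ keep positive
  Lon: 18′ + 31.3″ = 18.52167′; 164 + 18.52167/60 = 164.3086944
  hemisphere W, so the sign is −
Point 4:
  Latitude: 65° + 18/60 + 32.18/3600 = 65 + 0.300000 + 0.008939 = 65.3089389
  S ⇒ negate
  Longitude: 179° + 21/60 + 31/3600 = 179 + 0.350000 + 0.008611 = 179.3586111
  W ⇒ negate
Point 5:
  φ: 44′ + 32.69″ = 44.54483′; 27 + 44.54483/60 = 27.7424139
  N → positive
  λ: 50′ + 20.9″ = 50.34833′; 144 + 50.34833/60 = 144.8391389
  W ⇒ negate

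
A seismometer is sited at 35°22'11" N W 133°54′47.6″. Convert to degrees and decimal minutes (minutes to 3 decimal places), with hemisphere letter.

35° 22.183′ N, 133° 54.793′ W

Lat: seconds/60 = 0.18333; minutes = 22 + 0.18333 = 22.18333
Longitude: 54 + 47.6/60 = 54.79333′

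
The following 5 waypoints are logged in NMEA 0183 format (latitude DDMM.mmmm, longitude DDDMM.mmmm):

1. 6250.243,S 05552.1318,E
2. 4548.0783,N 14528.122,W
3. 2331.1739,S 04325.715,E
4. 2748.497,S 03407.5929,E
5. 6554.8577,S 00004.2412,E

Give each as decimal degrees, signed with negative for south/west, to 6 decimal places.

1. -62.837383, 55.868863
2. 45.801305, -145.468700
3. -23.519565, 43.428583
4. -27.808283, 34.126548
5. -65.914295, 0.070687

Point 1:
  Lat: split at 2 digits → 62° and 50.243′; 62 + 50.243/60 = 62.8373833
  S → negative
  Lon: degrees = first 3 digits = 55, minutes = 52.1318; 55 + 52.1318/60 = 55.8688633
  E ⇒ keep positive
Point 2:
  φ: split at 2 digits → 45° and 48.0783′; 45 + 48.0783/60 = 45.8013050
  N → positive
  λ: split at 3 digits → 145° and 28.122′; 145 + 28.122/60 = 145.4687000
  W → negative
Point 3:
  Latitude: split at 2 digits → 23° and 31.1739′; 23 + 31.1739/60 = 23.5195650
  S → negative
  λ: degrees = first 3 digits = 43, minutes = 25.715; 43 + 25.715/60 = 43.4285833
  E ⇒ keep positive
Point 4:
  φ: degrees = first 2 digits = 27, minutes = 48.497; 27 + 48.497/60 = 27.8082833
  hemisphere S, so the sign is −
  Longitude: degrees = first 3 digits = 34, minutes = 7.5929; 34 + 7.5929/60 = 34.1265483
  E ⇒ keep positive
Point 5:
  Latitude: degrees = first 2 digits = 65, minutes = 54.8577; 65 + 54.8577/60 = 65.9142950
  S ⇒ negate
  Longitude: degrees = first 3 digits = 0, minutes = 4.2412; 0 + 4.2412/60 = 0.0706867
  E ⇒ keep positive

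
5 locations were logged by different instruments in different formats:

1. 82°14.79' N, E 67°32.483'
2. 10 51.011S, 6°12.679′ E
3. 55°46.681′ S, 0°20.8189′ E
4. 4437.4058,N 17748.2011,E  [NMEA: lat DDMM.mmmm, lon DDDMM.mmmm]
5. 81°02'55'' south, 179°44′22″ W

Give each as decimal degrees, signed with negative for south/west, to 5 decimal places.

Point 1:
  Lat: 82 + 14.79/60 = 82.246500
  N ⇒ keep positive
  λ: 32.483′ = 0.541383°; total 67.541383
  E → positive
Point 2:
  φ: 10 + 51.011/60 = 10.850183
  S ⇒ negate
  λ: 6 + 12.679/60 = 6.211317
  E ⇒ keep positive
Point 3:
  φ: 55 + 46.681/60 = 55.778017
  hemisphere S, so the sign is −
  λ: 20.8189′ = 0.346982°; total 0.346982
  E ⇒ keep positive
Point 4:
  Lat: degrees = first 2 digits = 44, minutes = 37.4058; 44 + 37.4058/60 = 44.623430
  N → positive
  λ: split at 3 digits → 177° and 48.2011′; 177 + 48.2011/60 = 177.803352
  E ⇒ keep positive
Point 5:
  Latitude: 81° + 2/60 + 55/3600 = 81 + 0.033333 + 0.015278 = 81.048611
  S → negative
  λ: 44′ + 22″ = 44.36667′; 179 + 44.36667/60 = 179.739444
  W ⇒ negate

1. 82.24650, 67.54138
2. -10.85018, 6.21132
3. -55.77802, 0.34698
4. 44.62343, 177.80335
5. -81.04861, -179.73944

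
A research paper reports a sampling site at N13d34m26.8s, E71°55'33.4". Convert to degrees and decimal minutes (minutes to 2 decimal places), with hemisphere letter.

13° 34.45′ N, 71° 55.56′ E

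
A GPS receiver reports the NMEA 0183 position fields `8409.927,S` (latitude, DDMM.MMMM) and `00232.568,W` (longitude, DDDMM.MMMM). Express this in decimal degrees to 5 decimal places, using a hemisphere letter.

84.16545° S, 2.54280° W

φ: degrees = first 2 digits = 84, minutes = 9.927; 84 + 9.927/60 = 84.165450
Lon: split at 3 digits → 002° and 32.568′; 2 + 32.568/60 = 2.542800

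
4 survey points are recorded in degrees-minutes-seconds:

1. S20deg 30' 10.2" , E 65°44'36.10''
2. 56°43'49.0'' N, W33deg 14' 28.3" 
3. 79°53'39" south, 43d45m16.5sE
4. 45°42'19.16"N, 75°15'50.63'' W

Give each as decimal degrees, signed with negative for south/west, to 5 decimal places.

Point 1:
  Latitude: 30′ + 10.2″ = 30.17000′; 20 + 30.17000/60 = 20.502833
  S → negative
  λ: 44′ + 36.1″ = 44.60167′; 65 + 44.60167/60 = 65.743361
  E → positive
Point 2:
  Latitude: 56° + 43/60 + 49/3600 = 56 + 0.716667 + 0.013611 = 56.730278
  N ⇒ keep positive
  Longitude: 33° + 14/60 + 28.3/3600 = 33 + 0.233333 + 0.007861 = 33.241194
  hemisphere W, so the sign is −
Point 3:
  Lat: 79° + 53/60 + 39/3600 = 79 + 0.883333 + 0.010833 = 79.894167
  S → negative
  λ: 45′ + 16.5″ = 45.27500′; 43 + 45.27500/60 = 43.754583
  E → positive
Point 4:
  φ: 45 + 42/60 + 19.16/3600 = 45.705322
  N → positive
  Longitude: 15′ + 50.63″ = 15.84383′; 75 + 15.84383/60 = 75.264064
  W → negative

1. -20.50283, 65.74336
2. 56.73028, -33.24119
3. -79.89417, 43.75458
4. 45.70532, -75.26406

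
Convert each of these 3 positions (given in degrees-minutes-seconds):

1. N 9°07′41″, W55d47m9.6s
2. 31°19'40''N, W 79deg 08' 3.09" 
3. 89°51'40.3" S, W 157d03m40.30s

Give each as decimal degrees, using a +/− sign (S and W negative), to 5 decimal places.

1. 9.12806, -55.78600
2. 31.32778, -79.13419
3. -89.86119, -157.06119

Point 1:
  φ: 9° + 7/60 + 41/3600 = 9 + 0.116667 + 0.011389 = 9.128056
  N ⇒ keep positive
  Longitude: 55° + 47/60 + 9.6/3600 = 55 + 0.783333 + 0.002667 = 55.786000
  W ⇒ negate
Point 2:
  Lat: 31 + 19/60 + 40/3600 = 31.327778
  N ⇒ keep positive
  λ: 79 + 8/60 + 3.09/3600 = 79.134192
  W ⇒ negate
Point 3:
  φ: 51′ + 40.3″ = 51.67167′; 89 + 51.67167/60 = 89.861194
  S ⇒ negate
  Longitude: 3′ + 40.3″ = 3.67167′; 157 + 3.67167/60 = 157.061194
  W → negative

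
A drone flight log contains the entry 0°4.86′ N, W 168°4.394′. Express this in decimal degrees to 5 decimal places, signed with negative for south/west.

0.08100, -168.07323

φ: 4.86′ = 0.081000°; total 0.081000
N → positive
Lon: 4.394′ = 0.073233°; total 168.073233
hemisphere W, so the sign is −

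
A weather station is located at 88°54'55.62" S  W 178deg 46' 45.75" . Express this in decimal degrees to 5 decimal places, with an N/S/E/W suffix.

88.91545° S, 178.77938° W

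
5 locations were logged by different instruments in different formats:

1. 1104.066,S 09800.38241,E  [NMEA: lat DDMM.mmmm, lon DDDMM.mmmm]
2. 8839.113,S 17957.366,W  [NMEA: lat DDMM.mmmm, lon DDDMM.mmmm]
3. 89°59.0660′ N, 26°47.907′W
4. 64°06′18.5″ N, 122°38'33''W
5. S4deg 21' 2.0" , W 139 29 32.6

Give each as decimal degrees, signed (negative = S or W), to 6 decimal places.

1. -11.067767, 98.006374
2. -88.651883, -179.956100
3. 89.984433, -26.798450
4. 64.105139, -122.642500
5. -4.350556, -139.492389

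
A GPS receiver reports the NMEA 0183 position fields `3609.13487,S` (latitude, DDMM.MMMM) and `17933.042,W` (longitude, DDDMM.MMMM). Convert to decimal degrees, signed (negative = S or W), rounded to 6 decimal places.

Latitude: split at 2 digits → 36° and 9.13487′; 36 + 9.13487/60 = 36.1522478
S → negative
Lon: degrees = first 3 digits = 179, minutes = 33.042; 179 + 33.042/60 = 179.5507000
hemisphere W, so the sign is −

-36.152248, -179.550700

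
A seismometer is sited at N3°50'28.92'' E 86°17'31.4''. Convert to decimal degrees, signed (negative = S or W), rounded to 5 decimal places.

3.84137, 86.29206

φ: 50′ + 28.92″ = 50.48200′; 3 + 50.48200/60 = 3.841367
N ⇒ keep positive
Longitude: 86° + 17/60 + 31.4/3600 = 86 + 0.283333 + 0.008722 = 86.292056
E → positive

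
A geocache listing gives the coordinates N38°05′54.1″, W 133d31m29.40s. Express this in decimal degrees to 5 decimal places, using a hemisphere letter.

Lat: 38 + 5/60 + 54.1/3600 = 38.098361
λ: 31′ + 29.4″ = 31.49000′; 133 + 31.49000/60 = 133.524833

38.09836° N, 133.52483° W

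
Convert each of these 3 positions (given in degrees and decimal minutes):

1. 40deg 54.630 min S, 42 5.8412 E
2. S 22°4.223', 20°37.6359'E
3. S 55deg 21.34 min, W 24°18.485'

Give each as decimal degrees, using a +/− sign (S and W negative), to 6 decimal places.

Point 1:
  Lat: 40 + 54.63/60 = 40.9105000
  S → negative
  Longitude: 42 + 5.8412/60 = 42.0973533
  E ⇒ keep positive
Point 2:
  φ: 4.223′ = 0.070383°; total 22.0703833
  hemisphere S, so the sign is −
  Lon: 20 + 37.6359/60 = 20.6272650
  E → positive
Point 3:
  φ: 55 + 21.34/60 = 55.3556667
  S ⇒ negate
  λ: 24 + 18.485/60 = 24.3080833
  W ⇒ negate

1. -40.910500, 42.097353
2. -22.070383, 20.627265
3. -55.355667, -24.308083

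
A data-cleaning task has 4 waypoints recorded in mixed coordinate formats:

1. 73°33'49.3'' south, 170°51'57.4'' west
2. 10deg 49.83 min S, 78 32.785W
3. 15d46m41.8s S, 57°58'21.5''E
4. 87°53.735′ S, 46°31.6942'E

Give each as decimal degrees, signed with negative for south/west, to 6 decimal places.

1. -73.563694, -170.865944
2. -10.830500, -78.546417
3. -15.778278, 57.972639
4. -87.895583, 46.528237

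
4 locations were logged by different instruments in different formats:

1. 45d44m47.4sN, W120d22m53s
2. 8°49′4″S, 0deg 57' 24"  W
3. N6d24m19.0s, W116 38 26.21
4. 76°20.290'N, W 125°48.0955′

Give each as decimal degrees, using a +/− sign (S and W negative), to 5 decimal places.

Point 1:
  Lat: 45° + 44/60 + 47.4/3600 = 45 + 0.733333 + 0.013167 = 45.746500
  N ⇒ keep positive
  Lon: 120° + 22/60 + 53/3600 = 120 + 0.366667 + 0.014722 = 120.381389
  hemisphere W, so the sign is −
Point 2:
  Lat: 49′ + 4″ = 49.06667′; 8 + 49.06667/60 = 8.817778
  hemisphere S, so the sign is −
  Lon: 0° + 57/60 + 24/3600 = 0 + 0.950000 + 0.006667 = 0.956667
  hemisphere W, so the sign is −
Point 3:
  Latitude: 6° + 24/60 + 19/3600 = 6 + 0.400000 + 0.005278 = 6.405278
  N ⇒ keep positive
  Longitude: 116° + 38/60 + 26.21/3600 = 116 + 0.633333 + 0.007281 = 116.640614
  W ⇒ negate
Point 4:
  Latitude: 76 + 20.29/60 = 76.338167
  N → positive
  Longitude: 48.0955′ = 0.801592°; total 125.801592
  W → negative

1. 45.74650, -120.38139
2. -8.81778, -0.95667
3. 6.40528, -116.64061
4. 76.33817, -125.80159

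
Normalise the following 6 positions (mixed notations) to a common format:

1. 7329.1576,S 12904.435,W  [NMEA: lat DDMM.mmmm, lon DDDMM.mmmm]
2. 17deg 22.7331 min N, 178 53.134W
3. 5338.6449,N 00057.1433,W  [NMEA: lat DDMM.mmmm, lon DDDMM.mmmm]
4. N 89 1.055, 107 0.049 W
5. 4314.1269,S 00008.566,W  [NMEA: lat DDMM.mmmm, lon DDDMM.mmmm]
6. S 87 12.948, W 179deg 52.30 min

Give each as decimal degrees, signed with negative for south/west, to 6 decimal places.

1. -73.485960, -129.073917
2. 17.378885, -178.885567
3. 53.644082, -0.952388
4. 89.017583, -107.000817
5. -43.235448, -0.142767
6. -87.215800, -179.871667

Point 1:
  φ: split at 2 digits → 73° and 29.1576′; 73 + 29.1576/60 = 73.4859600
  S → negative
  λ: split at 3 digits → 129° and 4.435′; 129 + 4.435/60 = 129.0739167
  hemisphere W, so the sign is −
Point 2:
  Latitude: 22.7331′ = 0.378885°; total 17.3788850
  N ⇒ keep positive
  Lon: 178 + 53.134/60 = 178.8855667
  W ⇒ negate
Point 3:
  φ: split at 2 digits → 53° and 38.6449′; 53 + 38.6449/60 = 53.6440817
  N ⇒ keep positive
  Lon: degrees = first 3 digits = 0, minutes = 57.1433; 0 + 57.1433/60 = 0.9523883
  hemisphere W, so the sign is −
Point 4:
  Latitude: 1.055′ = 0.017583°; total 89.0175833
  N → positive
  Lon: 107 + 0.049/60 = 107.0008167
  W → negative
Point 5:
  Latitude: degrees = first 2 digits = 43, minutes = 14.1269; 43 + 14.1269/60 = 43.2354483
  S → negative
  λ: split at 3 digits → 000° and 8.566′; 0 + 8.566/60 = 0.1427667
  W ⇒ negate
Point 6:
  Latitude: 87 + 12.948/60 = 87.2158000
  hemisphere S, so the sign is −
  Lon: 179 + 52.3/60 = 179.8716667
  W ⇒ negate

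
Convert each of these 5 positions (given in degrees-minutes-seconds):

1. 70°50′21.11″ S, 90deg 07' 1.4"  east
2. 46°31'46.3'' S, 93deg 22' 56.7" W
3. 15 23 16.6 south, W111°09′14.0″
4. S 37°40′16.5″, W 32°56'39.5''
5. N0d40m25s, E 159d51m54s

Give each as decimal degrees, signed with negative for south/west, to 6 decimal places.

1. -70.839197, 90.117056
2. -46.529528, -93.382417
3. -15.387944, -111.153889
4. -37.671250, -32.944306
5. 0.673611, 159.865000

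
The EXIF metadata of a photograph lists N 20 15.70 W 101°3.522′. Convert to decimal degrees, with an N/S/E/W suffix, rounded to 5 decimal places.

20.26167° N, 101.05870° W

φ: 15.7′ = 0.261667°; total 20.261667
Lon: 101 + 3.522/60 = 101.058700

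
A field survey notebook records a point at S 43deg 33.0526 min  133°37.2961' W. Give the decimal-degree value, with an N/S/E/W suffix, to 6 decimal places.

Lat: 43 + 33.0526/60 = 43.5508767
Longitude: 37.2961′ = 0.621602°; total 133.6216017

43.550877° S, 133.621602° W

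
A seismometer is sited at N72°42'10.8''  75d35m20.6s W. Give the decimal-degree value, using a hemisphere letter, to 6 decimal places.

Latitude: 72° + 42/60 + 10.8/3600 = 72 + 0.700000 + 0.003000 = 72.7030000
λ: 35′ + 20.6″ = 35.34333′; 75 + 35.34333/60 = 75.5890556

72.703000° N, 75.589056° W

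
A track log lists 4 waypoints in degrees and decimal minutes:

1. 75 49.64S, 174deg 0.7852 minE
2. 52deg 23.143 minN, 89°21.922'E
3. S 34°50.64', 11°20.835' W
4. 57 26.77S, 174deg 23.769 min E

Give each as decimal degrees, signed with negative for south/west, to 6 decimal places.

Point 1:
  φ: 75 + 49.64/60 = 75.8273333
  hemisphere S, so the sign is −
  Longitude: 174 + 0.7852/60 = 174.0130867
  E → positive
Point 2:
  φ: 52 + 23.143/60 = 52.3857167
  N → positive
  Lon: 89 + 21.922/60 = 89.3653667
  E → positive
Point 3:
  Latitude: 34 + 50.64/60 = 34.8440000
  hemisphere S, so the sign is −
  Longitude: 11 + 20.835/60 = 11.3472500
  W ⇒ negate
Point 4:
  Latitude: 57 + 26.77/60 = 57.4461667
  S ⇒ negate
  Lon: 174 + 23.769/60 = 174.3961500
  E → positive

1. -75.827333, 174.013087
2. 52.385717, 89.365367
3. -34.844000, -11.347250
4. -57.446167, 174.396150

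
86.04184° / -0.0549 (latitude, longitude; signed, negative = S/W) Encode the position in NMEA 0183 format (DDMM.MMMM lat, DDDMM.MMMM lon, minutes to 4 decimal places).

Latitude: 86° + 0.041840 × 60 = 86° 2.510400′
Longitude is negative → W; |value| = 0.054900
λ: fractional part 0.054900 → 3.294000 minutes

8602.5104,N / 00003.2940,W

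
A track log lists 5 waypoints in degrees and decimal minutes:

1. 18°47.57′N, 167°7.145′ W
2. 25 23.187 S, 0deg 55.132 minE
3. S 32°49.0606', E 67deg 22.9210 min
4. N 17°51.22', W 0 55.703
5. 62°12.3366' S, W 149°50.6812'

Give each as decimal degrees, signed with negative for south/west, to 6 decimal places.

1. 18.792833, -167.119083
2. -25.386450, 0.918867
3. -32.817677, 67.382017
4. 17.853667, -0.928383
5. -62.205610, -149.844687

Point 1:
  φ: 47.57′ = 0.792833°; total 18.7928333
  N ⇒ keep positive
  Lon: 167 + 7.145/60 = 167.1190833
  hemisphere W, so the sign is −
Point 2:
  φ: 25 + 23.187/60 = 25.3864500
  S → negative
  Longitude: 55.132′ = 0.918867°; total 0.9188667
  E → positive
Point 3:
  φ: 32 + 49.0606/60 = 32.8176767
  S → negative
  Longitude: 67 + 22.921/60 = 67.3820167
  E ⇒ keep positive
Point 4:
  φ: 51.22′ = 0.853667°; total 17.8536667
  N ⇒ keep positive
  Longitude: 55.703′ = 0.928383°; total 0.9283833
  W ⇒ negate
Point 5:
  Latitude: 12.3366′ = 0.205610°; total 62.2056100
  S → negative
  Lon: 149 + 50.6812/60 = 149.8446867
  hemisphere W, so the sign is −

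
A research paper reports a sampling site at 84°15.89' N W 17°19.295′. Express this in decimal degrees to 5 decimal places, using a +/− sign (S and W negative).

Lat: 15.89′ = 0.264833°; total 84.264833
N ⇒ keep positive
Longitude: 17 + 19.295/60 = 17.321583
hemisphere W, so the sign is −

84.26483, -17.32158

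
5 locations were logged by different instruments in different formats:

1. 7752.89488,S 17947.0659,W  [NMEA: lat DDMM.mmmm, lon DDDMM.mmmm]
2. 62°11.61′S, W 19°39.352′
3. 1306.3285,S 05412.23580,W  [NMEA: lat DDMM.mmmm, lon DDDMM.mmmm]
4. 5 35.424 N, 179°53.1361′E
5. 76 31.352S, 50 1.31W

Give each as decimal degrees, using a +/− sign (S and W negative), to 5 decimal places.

Point 1:
  φ: split at 2 digits → 77° and 52.89488′; 77 + 52.89488/60 = 77.881581
  S → negative
  λ: degrees = first 3 digits = 179, minutes = 47.0659; 179 + 47.0659/60 = 179.784432
  W ⇒ negate
Point 2:
  φ: 11.61′ = 0.193500°; total 62.193500
  hemisphere S, so the sign is −
  λ: 19 + 39.352/60 = 19.655867
  hemisphere W, so the sign is −
Point 3:
  Latitude: split at 2 digits → 13° and 6.3285′; 13 + 6.3285/60 = 13.105475
  S → negative
  Longitude: split at 3 digits → 054° and 12.2358′; 54 + 12.2358/60 = 54.203930
  W ⇒ negate
Point 4:
  Latitude: 35.424′ = 0.590400°; total 5.590400
  N ⇒ keep positive
  λ: 53.1361′ = 0.885602°; total 179.885602
  E → positive
Point 5:
  Lat: 31.352′ = 0.522533°; total 76.522533
  S ⇒ negate
  Lon: 50 + 1.31/60 = 50.021833
  W ⇒ negate

1. -77.88158, -179.78443
2. -62.19350, -19.65587
3. -13.10548, -54.20393
4. 5.59040, 179.88560
5. -76.52253, -50.02183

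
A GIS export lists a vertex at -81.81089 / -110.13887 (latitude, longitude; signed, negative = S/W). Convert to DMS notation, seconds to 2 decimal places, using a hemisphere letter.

Latitude is negative → S; |value| = 81.810890
Lat: 0.810890 × 60 = 48.65340′ → 48′, remainder × 60 = 39.2040″
Longitude is negative → W; |value| = 110.138870
Longitude: whole degrees 110; 8.33220′ → 8′ and 19.9320″

81°48′39.20″ S, 110°08′19.93″ W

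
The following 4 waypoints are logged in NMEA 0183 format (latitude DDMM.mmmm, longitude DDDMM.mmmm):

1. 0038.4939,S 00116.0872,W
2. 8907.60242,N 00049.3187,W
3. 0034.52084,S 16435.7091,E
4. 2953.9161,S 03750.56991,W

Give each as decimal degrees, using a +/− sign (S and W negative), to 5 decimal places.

1. -0.64157, -1.26812
2. 89.12671, -0.82198
3. -0.57535, 164.59515
4. -29.89860, -37.84283

Point 1:
  Lat: split at 2 digits → 00° and 38.4939′; 0 + 38.4939/60 = 0.641565
  S ⇒ negate
  Longitude: split at 3 digits → 001° and 16.0872′; 1 + 16.0872/60 = 1.268120
  hemisphere W, so the sign is −
Point 2:
  φ: degrees = first 2 digits = 89, minutes = 7.60242; 89 + 7.60242/60 = 89.126707
  N → positive
  Lon: split at 3 digits → 000° and 49.3187′; 0 + 49.3187/60 = 0.821978
  hemisphere W, so the sign is −
Point 3:
  Lat: split at 2 digits → 00° and 34.52084′; 0 + 34.52084/60 = 0.575347
  S → negative
  λ: degrees = first 3 digits = 164, minutes = 35.7091; 164 + 35.7091/60 = 164.595152
  E → positive
Point 4:
  Latitude: split at 2 digits → 29° and 53.9161′; 29 + 53.9161/60 = 29.898602
  S → negative
  λ: split at 3 digits → 037° and 50.56991′; 37 + 50.56991/60 = 37.842832
  hemisphere W, so the sign is −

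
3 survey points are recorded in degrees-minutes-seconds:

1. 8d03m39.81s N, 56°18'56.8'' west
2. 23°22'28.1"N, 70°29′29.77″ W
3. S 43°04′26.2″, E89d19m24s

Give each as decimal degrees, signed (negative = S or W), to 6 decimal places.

Point 1:
  Lat: 8 + 3/60 + 39.81/3600 = 8.0610583
  N ⇒ keep positive
  Longitude: 56 + 18/60 + 56.8/3600 = 56.3157778
  hemisphere W, so the sign is −
Point 2:
  Latitude: 22′ + 28.1″ = 22.46833′; 23 + 22.46833/60 = 23.3744722
  N → positive
  Lon: 70° + 29/60 + 29.77/3600 = 70 + 0.483333 + 0.008269 = 70.4916028
  W → negative
Point 3:
  Lat: 43° + 4/60 + 26.2/3600 = 43 + 0.066667 + 0.007278 = 43.0739444
  S ⇒ negate
  Longitude: 89 + 19/60 + 24/3600 = 89.3233333
  E → positive

1. 8.061058, -56.315778
2. 23.374472, -70.491603
3. -43.073944, 89.323333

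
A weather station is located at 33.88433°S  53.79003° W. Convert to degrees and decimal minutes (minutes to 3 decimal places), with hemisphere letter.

Lat: fractional part 0.884330 → 53.05980 minutes
λ: fractional part 0.790030 → 47.40180 minutes

33° 53.060′ S, 53° 47.402′ W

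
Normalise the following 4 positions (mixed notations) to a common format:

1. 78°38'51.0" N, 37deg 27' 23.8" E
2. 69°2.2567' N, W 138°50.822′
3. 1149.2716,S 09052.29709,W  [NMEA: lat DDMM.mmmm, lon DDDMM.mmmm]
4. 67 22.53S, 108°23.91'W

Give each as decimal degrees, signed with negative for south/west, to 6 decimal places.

1. 78.647500, 37.456611
2. 69.037612, -138.847033
3. -11.821193, -90.871618
4. -67.375500, -108.398500

Point 1:
  Latitude: 78 + 38/60 + 51/3600 = 78.6475000
  N ⇒ keep positive
  λ: 37° + 27/60 + 23.8/3600 = 37 + 0.450000 + 0.006611 = 37.4566111
  E → positive
Point 2:
  Lat: 2.2567′ = 0.037612°; total 69.0376117
  N → positive
  Longitude: 50.822′ = 0.847033°; total 138.8470333
  W → negative
Point 3:
  φ: split at 2 digits → 11° and 49.2716′; 11 + 49.2716/60 = 11.8211933
  hemisphere S, so the sign is −
  λ: split at 3 digits → 090° and 52.29709′; 90 + 52.29709/60 = 90.8716182
  W ⇒ negate
Point 4:
  Latitude: 22.53′ = 0.375500°; total 67.3755000
  hemisphere S, so the sign is −
  λ: 23.91′ = 0.398500°; total 108.3985000
  W ⇒ negate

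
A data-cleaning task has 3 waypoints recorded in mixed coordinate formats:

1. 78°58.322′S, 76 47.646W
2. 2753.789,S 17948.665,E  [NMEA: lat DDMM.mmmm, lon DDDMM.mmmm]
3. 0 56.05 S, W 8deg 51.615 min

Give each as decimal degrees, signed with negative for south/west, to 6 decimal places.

Point 1:
  φ: 58.322′ = 0.972033°; total 78.9720333
  S ⇒ negate
  Lon: 76 + 47.646/60 = 76.7941000
  W → negative
Point 2:
  φ: split at 2 digits → 27° and 53.789′; 27 + 53.789/60 = 27.8964833
  S ⇒ negate
  Longitude: degrees = first 3 digits = 179, minutes = 48.665; 179 + 48.665/60 = 179.8110833
  E ⇒ keep positive
Point 3:
  φ: 56.05′ = 0.934167°; total 0.9341667
  hemisphere S, so the sign is −
  Longitude: 8 + 51.615/60 = 8.8602500
  W ⇒ negate

1. -78.972033, -76.794100
2. -27.896483, 179.811083
3. -0.934167, -8.860250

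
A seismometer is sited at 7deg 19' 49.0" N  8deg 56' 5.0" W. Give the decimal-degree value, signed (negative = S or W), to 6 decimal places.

Lat: 7° + 19/60 + 49/3600 = 7 + 0.316667 + 0.013611 = 7.3302778
N → positive
Lon: 8 + 56/60 + 5/3600 = 8.9347222
W ⇒ negate

7.330278, -8.934722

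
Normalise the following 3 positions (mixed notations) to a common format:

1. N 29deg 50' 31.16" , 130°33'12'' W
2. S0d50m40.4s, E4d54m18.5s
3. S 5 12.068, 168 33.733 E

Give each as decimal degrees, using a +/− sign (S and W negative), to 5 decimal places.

1. 29.84199, -130.55333
2. -0.84456, 4.90514
3. -5.20113, 168.56222

Point 1:
  φ: 29° + 50/60 + 31.16/3600 = 29 + 0.833333 + 0.008656 = 29.841989
  N → positive
  λ: 130 + 33/60 + 12/3600 = 130.553333
  W → negative
Point 2:
  φ: 50′ + 40.4″ = 50.67333′; 0 + 50.67333/60 = 0.844556
  S → negative
  Longitude: 54′ + 18.5″ = 54.30833′; 4 + 54.30833/60 = 4.905139
  E ⇒ keep positive
Point 3:
  φ: 5 + 12.068/60 = 5.201133
  hemisphere S, so the sign is −
  λ: 33.733′ = 0.562217°; total 168.562217
  E ⇒ keep positive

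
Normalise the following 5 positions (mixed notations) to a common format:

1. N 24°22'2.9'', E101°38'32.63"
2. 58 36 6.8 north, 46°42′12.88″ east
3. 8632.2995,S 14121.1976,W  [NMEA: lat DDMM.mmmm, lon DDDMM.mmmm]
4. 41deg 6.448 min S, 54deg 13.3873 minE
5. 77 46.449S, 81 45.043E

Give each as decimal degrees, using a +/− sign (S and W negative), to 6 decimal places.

1. 24.367472, 101.642397
2. 58.601889, 46.703578
3. -86.538325, -141.353293
4. -41.107467, 54.223122
5. -77.774150, 81.750717

Point 1:
  Latitude: 22′ + 2.9″ = 22.04833′; 24 + 22.04833/60 = 24.3674722
  N → positive
  Lon: 101 + 38/60 + 32.63/3600 = 101.6423972
  E → positive
Point 2:
  φ: 58° + 36/60 + 6.8/3600 = 58 + 0.600000 + 0.001889 = 58.6018889
  N → positive
  Longitude: 46 + 42/60 + 12.88/3600 = 46.7035778
  E ⇒ keep positive
Point 3:
  Latitude: split at 2 digits → 86° and 32.2995′; 86 + 32.2995/60 = 86.5383250
  S → negative
  λ: split at 3 digits → 141° and 21.1976′; 141 + 21.1976/60 = 141.3532933
  hemisphere W, so the sign is −
Point 4:
  Latitude: 41 + 6.448/60 = 41.1074667
  hemisphere S, so the sign is −
  Lon: 54 + 13.3873/60 = 54.2231217
  E ⇒ keep positive
Point 5:
  φ: 46.449′ = 0.774150°; total 77.7741500
  S ⇒ negate
  Longitude: 81 + 45.043/60 = 81.7507167
  E → positive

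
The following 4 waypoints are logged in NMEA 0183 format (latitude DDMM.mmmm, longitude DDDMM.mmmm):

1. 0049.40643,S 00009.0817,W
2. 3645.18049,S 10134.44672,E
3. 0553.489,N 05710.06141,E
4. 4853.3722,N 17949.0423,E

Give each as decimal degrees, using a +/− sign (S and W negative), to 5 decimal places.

1. -0.82344, -0.15136
2. -36.75301, 101.57411
3. 5.89148, 57.16769
4. 48.88954, 179.81737

Point 1:
  φ: degrees = first 2 digits = 0, minutes = 49.40643; 0 + 49.40643/60 = 0.823441
  S ⇒ negate
  Longitude: degrees = first 3 digits = 0, minutes = 9.0817; 0 + 9.0817/60 = 0.151362
  hemisphere W, so the sign is −
Point 2:
  Lat: split at 2 digits → 36° and 45.18049′; 36 + 45.18049/60 = 36.753008
  S ⇒ negate
  Longitude: split at 3 digits → 101° and 34.44672′; 101 + 34.44672/60 = 101.574112
  E ⇒ keep positive
Point 3:
  φ: split at 2 digits → 05° and 53.489′; 5 + 53.489/60 = 5.891483
  N → positive
  Lon: split at 3 digits → 057° and 10.06141′; 57 + 10.06141/60 = 57.167690
  E ⇒ keep positive
Point 4:
  Latitude: split at 2 digits → 48° and 53.3722′; 48 + 53.3722/60 = 48.889537
  N ⇒ keep positive
  Lon: degrees = first 3 digits = 179, minutes = 49.0423; 179 + 49.0423/60 = 179.817372
  E → positive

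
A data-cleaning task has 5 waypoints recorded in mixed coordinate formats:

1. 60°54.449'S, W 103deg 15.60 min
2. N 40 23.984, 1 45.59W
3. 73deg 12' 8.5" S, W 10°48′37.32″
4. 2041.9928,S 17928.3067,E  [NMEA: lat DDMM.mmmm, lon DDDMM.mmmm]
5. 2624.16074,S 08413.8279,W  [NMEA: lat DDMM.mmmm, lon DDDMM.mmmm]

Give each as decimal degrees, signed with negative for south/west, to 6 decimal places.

1. -60.907483, -103.260000
2. 40.399733, -1.759833
3. -73.202361, -10.810367
4. -20.699880, 179.471778
5. -26.402679, -84.230465

Point 1:
  φ: 60 + 54.449/60 = 60.9074833
  S → negative
  Longitude: 15.6′ = 0.260000°; total 103.2600000
  hemisphere W, so the sign is −
Point 2:
  Latitude: 40 + 23.984/60 = 40.3997333
  N → positive
  Lon: 1 + 45.59/60 = 1.7598333
  W ⇒ negate
Point 3:
  φ: 12′ + 8.5″ = 12.14167′; 73 + 12.14167/60 = 73.2023611
  S ⇒ negate
  Lon: 48′ + 37.32″ = 48.62200′; 10 + 48.62200/60 = 10.8103667
  hemisphere W, so the sign is −
Point 4:
  Lat: split at 2 digits → 20° and 41.9928′; 20 + 41.9928/60 = 20.6998800
  S → negative
  λ: split at 3 digits → 179° and 28.3067′; 179 + 28.3067/60 = 179.4717783
  E → positive
Point 5:
  Lat: degrees = first 2 digits = 26, minutes = 24.16074; 26 + 24.16074/60 = 26.4026790
  hemisphere S, so the sign is −
  Lon: degrees = first 3 digits = 84, minutes = 13.8279; 84 + 13.8279/60 = 84.2304650
  W ⇒ negate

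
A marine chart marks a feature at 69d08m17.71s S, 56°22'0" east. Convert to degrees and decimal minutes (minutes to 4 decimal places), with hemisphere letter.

69° 8.2952′ S, 56° 22.0000′ E

Latitude: 8 + 17.71/60 = 8.295167′
Longitude: seconds/60 = 0.00000; minutes = 22 + 0.00000 = 22.000000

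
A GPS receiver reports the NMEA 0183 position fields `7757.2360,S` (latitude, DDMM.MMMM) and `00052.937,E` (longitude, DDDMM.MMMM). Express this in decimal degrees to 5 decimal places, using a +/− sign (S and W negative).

-77.95393, 0.88228

φ: split at 2 digits → 77° and 57.236′; 77 + 57.236/60 = 77.953933
hemisphere S, so the sign is −
Lon: degrees = first 3 digits = 0, minutes = 52.937; 0 + 52.937/60 = 0.882283
E → positive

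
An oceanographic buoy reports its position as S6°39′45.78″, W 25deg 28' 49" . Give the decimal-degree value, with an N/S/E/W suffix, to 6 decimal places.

6.662717° S, 25.480278° W

φ: 6° + 39/60 + 45.78/3600 = 6 + 0.650000 + 0.012717 = 6.6627167
λ: 28′ + 49″ = 28.81667′; 25 + 28.81667/60 = 25.4802778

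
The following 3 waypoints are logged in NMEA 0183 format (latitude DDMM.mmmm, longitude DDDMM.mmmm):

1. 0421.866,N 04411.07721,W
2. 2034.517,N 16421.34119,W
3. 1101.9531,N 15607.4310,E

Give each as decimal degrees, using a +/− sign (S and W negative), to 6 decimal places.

Point 1:
  Lat: degrees = first 2 digits = 4, minutes = 21.866; 4 + 21.866/60 = 4.3644333
  N → positive
  λ: split at 3 digits → 044° and 11.07721′; 44 + 11.07721/60 = 44.1846202
  hemisphere W, so the sign is −
Point 2:
  Latitude: split at 2 digits → 20° and 34.517′; 20 + 34.517/60 = 20.5752833
  N ⇒ keep positive
  Lon: split at 3 digits → 164° and 21.34119′; 164 + 21.34119/60 = 164.3556865
  hemisphere W, so the sign is −
Point 3:
  Latitude: split at 2 digits → 11° and 1.9531′; 11 + 1.9531/60 = 11.0325517
  N → positive
  Longitude: degrees = first 3 digits = 156, minutes = 7.431; 156 + 7.431/60 = 156.1238500
  E → positive

1. 4.364433, -44.184620
2. 20.575283, -164.355687
3. 11.032552, 156.123850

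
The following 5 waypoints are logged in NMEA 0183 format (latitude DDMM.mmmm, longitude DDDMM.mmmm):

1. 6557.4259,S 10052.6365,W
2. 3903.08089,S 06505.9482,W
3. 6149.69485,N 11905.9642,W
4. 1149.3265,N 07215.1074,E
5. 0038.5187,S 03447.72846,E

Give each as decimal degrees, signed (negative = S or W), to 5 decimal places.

Point 1:
  Lat: degrees = first 2 digits = 65, minutes = 57.4259; 65 + 57.4259/60 = 65.957098
  hemisphere S, so the sign is −
  Lon: split at 3 digits → 100° and 52.6365′; 100 + 52.6365/60 = 100.877275
  hemisphere W, so the sign is −
Point 2:
  φ: split at 2 digits → 39° and 3.08089′; 39 + 3.08089/60 = 39.051348
  S → negative
  Lon: degrees = first 3 digits = 65, minutes = 5.9482; 65 + 5.9482/60 = 65.099137
  W ⇒ negate
Point 3:
  φ: split at 2 digits → 61° and 49.69485′; 61 + 49.69485/60 = 61.828248
  N → positive
  Lon: split at 3 digits → 119° and 5.9642′; 119 + 5.9642/60 = 119.099403
  hemisphere W, so the sign is −
Point 4:
  φ: degrees = first 2 digits = 11, minutes = 49.3265; 11 + 49.3265/60 = 11.822108
  N ⇒ keep positive
  Lon: degrees = first 3 digits = 72, minutes = 15.1074; 72 + 15.1074/60 = 72.251790
  E ⇒ keep positive
Point 5:
  φ: split at 2 digits → 00° and 38.5187′; 0 + 38.5187/60 = 0.641978
  S → negative
  λ: split at 3 digits → 034° and 47.72846′; 34 + 47.72846/60 = 34.795474
  E → positive

1. -65.95710, -100.87728
2. -39.05135, -65.09914
3. 61.82825, -119.09940
4. 11.82211, 72.25179
5. -0.64198, 34.79547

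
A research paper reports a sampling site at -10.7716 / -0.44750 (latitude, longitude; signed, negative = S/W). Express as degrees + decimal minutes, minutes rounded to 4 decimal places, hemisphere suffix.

Latitude is negative → S; |value| = 10.771600
Lat: minutes = (10.771600 − 10) × 60 = 46.296000
Longitude is negative → W; |value| = 0.447500
Longitude: minutes = (0.447500 − 0) × 60 = 26.850000

10° 46.2960′ S, 0° 26.8500′ W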